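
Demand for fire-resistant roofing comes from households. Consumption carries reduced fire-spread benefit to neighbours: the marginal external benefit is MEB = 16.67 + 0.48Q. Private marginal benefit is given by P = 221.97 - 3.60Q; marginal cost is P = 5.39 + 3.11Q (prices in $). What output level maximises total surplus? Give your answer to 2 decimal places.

Social marginal benefit = demand + MEB = 238.64 - 3.12Q.
Set SMB = MC: 238.64 - 3.12Q = 5.39 + 3.11Q → Q* = 37.4398.

Q* = 37.44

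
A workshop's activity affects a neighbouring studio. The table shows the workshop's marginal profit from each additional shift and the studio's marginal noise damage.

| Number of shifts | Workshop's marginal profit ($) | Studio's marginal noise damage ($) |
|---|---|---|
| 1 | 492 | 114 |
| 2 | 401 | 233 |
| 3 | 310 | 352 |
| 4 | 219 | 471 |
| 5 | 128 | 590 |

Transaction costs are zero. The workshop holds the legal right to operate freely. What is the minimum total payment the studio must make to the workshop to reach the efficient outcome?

$657

Left alone the workshop would choose level 5 (marginal profit stays positive).
Efficient level: k* = 2 (marginal profit ≥ marginal noise damage through 2).
The studio must at least cover the workshop's forgone profit from cutting 5→2: 310 + 219 + 128 = 657.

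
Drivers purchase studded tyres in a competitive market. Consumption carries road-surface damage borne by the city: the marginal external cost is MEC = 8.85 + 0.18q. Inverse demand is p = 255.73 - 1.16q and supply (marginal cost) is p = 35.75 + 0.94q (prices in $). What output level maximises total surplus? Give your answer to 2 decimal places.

Social marginal benefit = demand − MEC = 246.88 - 1.34q.
Set SMB = MC: 246.88 - 1.34q = 35.75 + 0.94q → q* = 92.6009.

q* = 92.60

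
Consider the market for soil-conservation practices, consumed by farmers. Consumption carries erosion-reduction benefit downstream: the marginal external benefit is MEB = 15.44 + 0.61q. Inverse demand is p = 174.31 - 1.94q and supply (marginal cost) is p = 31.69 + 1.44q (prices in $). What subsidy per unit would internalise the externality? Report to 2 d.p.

subsidy = $50.25 per unit

Social marginal benefit = demand + MEB = 189.75 - 1.33q.
Set SMB = MC: 189.75 - 1.33q = 31.69 + 1.44q → q* = 57.0614.
The Pigouvian subsidy equals MEB at q*: 15.44 + 0.61×57.0614 = 50.2475.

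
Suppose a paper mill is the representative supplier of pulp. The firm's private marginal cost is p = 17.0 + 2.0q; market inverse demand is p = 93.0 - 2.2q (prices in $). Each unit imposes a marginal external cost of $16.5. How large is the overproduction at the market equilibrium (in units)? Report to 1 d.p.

3.9 units

Market equilibrium (private): 17.0 + 2.0q = 93.0 - 2.2q → q_m = 18.0952.
Social marginal cost = private MC + MEC = 33.5 + 2.0q.
Set SMC = demand: 33.5 + 2.0q = 93.0 - 2.2q → q* = 14.1667.
Gap = |18.0952 − 14.1667| = 3.9285.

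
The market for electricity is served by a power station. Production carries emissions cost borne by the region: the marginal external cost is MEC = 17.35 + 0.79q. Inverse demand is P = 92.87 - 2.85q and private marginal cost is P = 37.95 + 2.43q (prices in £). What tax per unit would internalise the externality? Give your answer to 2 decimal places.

tax = £22.24 per unit

Social marginal cost = private MC + MEC = 55.30 + 3.22q.
Set SMC = demand: 55.30 + 3.22q = 92.87 - 2.85q → q* = 6.1895.
The Pigouvian tax equals MEC at q*: 17.35 + 0.79×6.1895 = 22.2397.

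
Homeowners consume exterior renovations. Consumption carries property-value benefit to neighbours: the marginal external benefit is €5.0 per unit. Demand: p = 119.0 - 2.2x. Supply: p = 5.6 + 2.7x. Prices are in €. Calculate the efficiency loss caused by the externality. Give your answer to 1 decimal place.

Market equilibrium (private): 5.6 + 2.7x = 119.0 - 2.2x → x_m = 23.1429.
Social marginal benefit = demand + MEB = 124.0 - 2.2x.
Set SMB = MC: 124.0 - 2.2x = 5.6 + 2.7x → x* = 24.1633.
Between x* and x_m the wedge SMB − MC runs linearly from 0 to MEB(x_m), so the loss is a triangle.
DWL = ½ × 1.0204 × 5.0000 = 2.5510.

DWL = €2.6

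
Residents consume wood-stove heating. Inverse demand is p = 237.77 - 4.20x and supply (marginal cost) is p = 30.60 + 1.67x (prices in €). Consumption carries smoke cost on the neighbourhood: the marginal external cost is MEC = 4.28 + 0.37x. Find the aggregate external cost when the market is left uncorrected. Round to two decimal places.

Market equilibrium (private): 30.60 + 1.67x = 237.77 - 4.20x → x_m = 35.2930.
Total external cost = ∫₀^{x_m} (4.28 + 0.37x) dx = 4.28×35.2930 + ½×0.37×35.2930² = 381.4893.

€381.49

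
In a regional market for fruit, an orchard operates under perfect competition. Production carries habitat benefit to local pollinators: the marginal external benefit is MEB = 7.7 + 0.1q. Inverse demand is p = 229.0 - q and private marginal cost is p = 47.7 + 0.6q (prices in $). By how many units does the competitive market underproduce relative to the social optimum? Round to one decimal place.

12.7 units

Market equilibrium (private): 47.7 + 0.6q = 229.0 - q → q_m = 113.3125.
Social marginal cost = private MC − MEB = 40.0 + 0.5q.
Set SMC = demand: 40.0 + 0.5q = 229.0 - q → q* = 126.0000.
Gap = |113.3125 − 126.0000| = 12.6875.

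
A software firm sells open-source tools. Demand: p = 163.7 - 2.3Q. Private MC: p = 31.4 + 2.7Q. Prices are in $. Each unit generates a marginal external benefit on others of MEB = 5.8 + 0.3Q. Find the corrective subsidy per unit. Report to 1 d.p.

Social marginal cost = private MC − MEB = 25.6 + 2.4Q.
Set SMC = demand: 25.6 + 2.4Q = 163.7 - 2.3Q → Q* = 29.3830.
The Pigouvian subsidy equals MEB at Q*: 5.8 + 0.3×29.3830 = 14.6149.

subsidy = $14.6 per unit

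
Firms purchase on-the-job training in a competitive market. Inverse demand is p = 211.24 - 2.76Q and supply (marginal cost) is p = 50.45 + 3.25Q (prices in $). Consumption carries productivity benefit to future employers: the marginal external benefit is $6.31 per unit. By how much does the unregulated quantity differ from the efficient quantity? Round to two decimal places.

Market equilibrium (private): 50.45 + 3.25Q = 211.24 - 2.76Q → Q_m = 26.7537.
Social marginal benefit = demand + MEB = 217.55 - 2.76Q.
Set SMB = MC: 217.55 - 2.76Q = 50.45 + 3.25Q → Q* = 27.8037.
Gap = |26.7537 − 27.8037| = 1.0500.

1.05 units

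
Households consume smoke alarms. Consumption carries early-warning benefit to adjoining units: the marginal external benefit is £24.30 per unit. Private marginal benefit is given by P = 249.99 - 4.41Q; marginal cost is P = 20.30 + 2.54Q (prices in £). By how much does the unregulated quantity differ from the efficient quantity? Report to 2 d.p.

Market equilibrium (private): 20.30 + 2.54Q = 249.99 - 4.41Q → Q_m = 33.0489.
Social marginal benefit = demand + MEB = 274.29 - 4.41Q.
Set SMB = MC: 274.29 - 4.41Q = 20.30 + 2.54Q → Q* = 36.5453.
Gap = |33.0489 − 36.5453| = 3.4964.

3.50 units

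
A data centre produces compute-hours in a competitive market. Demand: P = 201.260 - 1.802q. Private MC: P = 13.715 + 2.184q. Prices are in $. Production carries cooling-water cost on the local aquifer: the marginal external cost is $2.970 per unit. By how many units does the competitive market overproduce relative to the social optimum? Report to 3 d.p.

Market equilibrium (private): 13.715 + 2.184q = 201.260 - 1.802q → q_m = 47.0509.
Social marginal cost = private MC + MEC = 16.685 + 2.184q.
Set SMC = demand: 16.685 + 2.184q = 201.260 - 1.802q → q* = 46.3058.
Gap = |47.0509 − 46.3058| = 0.7451.

0.745 units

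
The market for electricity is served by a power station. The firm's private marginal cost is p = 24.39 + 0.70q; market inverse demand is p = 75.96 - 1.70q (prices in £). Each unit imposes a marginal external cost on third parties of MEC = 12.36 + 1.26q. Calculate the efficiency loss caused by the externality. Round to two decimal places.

Market equilibrium (private): 24.39 + 0.70q = 75.96 - 1.70q → q_m = 21.4875.
Social marginal cost = private MC + MEC = 36.75 + 1.96q.
Set SMC = demand: 36.75 + 1.96q = 75.96 - 1.70q → q* = 10.7131.
Height of the DWL triangle at q_m is SMC(q_m) − demand(q_m) = MEC(q_m) = 39.4343.
DWL = ½ × 10.7744 × 39.4343 = 212.4405.

DWL = £212.44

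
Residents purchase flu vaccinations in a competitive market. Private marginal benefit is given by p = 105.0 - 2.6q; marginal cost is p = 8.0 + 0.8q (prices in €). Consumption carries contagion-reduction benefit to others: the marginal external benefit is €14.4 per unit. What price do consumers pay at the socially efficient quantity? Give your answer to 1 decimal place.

Social marginal benefit = demand + MEB = 119.4 - 2.6q.
Set SMB = MC: 119.4 - 2.6q = 8.0 + 0.8q → q* = 32.7647.
Consumer price on the demand curve at q*: 105.0 − 2.6×32.7647 = 19.8118.

P = €19.8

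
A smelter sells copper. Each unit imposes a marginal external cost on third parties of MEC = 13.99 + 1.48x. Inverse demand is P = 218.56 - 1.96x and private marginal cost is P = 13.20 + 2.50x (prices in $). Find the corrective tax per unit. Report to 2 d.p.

tax = $61.67 per unit

Social marginal cost = private MC + MEC = 27.19 + 3.98x.
Set SMC = demand: 27.19 + 3.98x = 218.56 - 1.96x → x* = 32.2172.
The Pigouvian tax equals MEC at x*: 13.99 + 1.48×32.2172 = 61.6715.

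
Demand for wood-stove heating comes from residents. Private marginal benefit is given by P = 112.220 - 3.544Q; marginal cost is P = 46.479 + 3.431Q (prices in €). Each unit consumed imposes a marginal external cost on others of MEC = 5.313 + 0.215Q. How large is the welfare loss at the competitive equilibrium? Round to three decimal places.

DWL = €3.746

Market equilibrium (private): 46.479 + 3.431Q = 112.220 - 3.544Q → Q_m = 9.4252.
Social marginal benefit = demand − MEC = 106.907 - 3.759Q.
Set SMB = MC: 106.907 - 3.759Q = 46.479 + 3.431Q → Q* = 8.4045.
Height of the DWL triangle at Q_m is MC(Q_m) − SMB(Q_m) = MEC(Q_m) = 7.3394.
DWL = ½ × 1.0207 × 7.3394 = 3.7457.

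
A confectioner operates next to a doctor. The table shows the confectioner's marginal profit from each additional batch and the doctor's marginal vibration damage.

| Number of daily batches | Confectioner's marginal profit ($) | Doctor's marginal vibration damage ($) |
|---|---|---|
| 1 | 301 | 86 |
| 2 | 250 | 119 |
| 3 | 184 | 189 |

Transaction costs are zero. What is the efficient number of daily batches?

Bargaining reaches the level where marginal profit last exceeds marginal vibration damage.
That holds through level 2 (250 ≥ 119) but not at 3 (184 < 189).

2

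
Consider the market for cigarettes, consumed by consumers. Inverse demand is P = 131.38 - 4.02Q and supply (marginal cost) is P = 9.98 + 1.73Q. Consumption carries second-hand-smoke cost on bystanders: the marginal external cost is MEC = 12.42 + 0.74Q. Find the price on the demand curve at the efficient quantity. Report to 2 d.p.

Social marginal benefit = demand − MEC = 118.96 - 4.76Q.
Set SMB = MC: 118.96 - 4.76Q = 9.98 + 1.73Q → Q* = 16.7920.
Consumer price on the demand curve at Q*: 131.38 − 4.02×16.7920 = 63.8762.

P = 63.88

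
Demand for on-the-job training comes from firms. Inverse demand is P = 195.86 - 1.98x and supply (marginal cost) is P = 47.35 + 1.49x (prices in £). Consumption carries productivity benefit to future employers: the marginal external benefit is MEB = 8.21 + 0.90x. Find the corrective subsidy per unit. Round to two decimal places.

Social marginal benefit = demand + MEB = 204.07 - 1.08x.
Set SMB = MC: 204.07 - 1.08x = 47.35 + 1.49x → x* = 60.9805.
The Pigouvian subsidy equals MEB at x*: 8.21 + 0.90×60.9805 = 63.0925.

subsidy = £63.09 per unit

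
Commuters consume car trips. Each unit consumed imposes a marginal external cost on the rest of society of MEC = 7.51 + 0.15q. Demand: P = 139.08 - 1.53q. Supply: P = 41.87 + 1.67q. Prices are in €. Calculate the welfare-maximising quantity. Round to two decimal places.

q* = 26.78

Social marginal benefit = demand − MEC = 131.57 - 1.68q.
Set SMB = MC: 131.57 - 1.68q = 41.87 + 1.67q → q* = 26.7761.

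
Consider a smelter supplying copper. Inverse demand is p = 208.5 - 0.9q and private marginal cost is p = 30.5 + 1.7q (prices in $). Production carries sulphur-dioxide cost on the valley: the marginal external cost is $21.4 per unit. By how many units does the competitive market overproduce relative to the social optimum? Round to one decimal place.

Market equilibrium (private): 30.5 + 1.7q = 208.5 - 0.9q → q_m = 68.4615.
Social marginal cost = private MC + MEC = 51.9 + 1.7q.
Set SMC = demand: 51.9 + 1.7q = 208.5 - 0.9q → q* = 60.2308.
Gap = |68.4615 − 60.2308| = 8.2307.

8.2 units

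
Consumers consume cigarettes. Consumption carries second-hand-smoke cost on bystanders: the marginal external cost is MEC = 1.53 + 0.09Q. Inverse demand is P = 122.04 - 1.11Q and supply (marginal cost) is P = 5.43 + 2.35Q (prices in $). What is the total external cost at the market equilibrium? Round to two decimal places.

Market equilibrium (private): 5.43 + 2.35Q = 122.04 - 1.11Q → Q_m = 33.7023.
Total external cost = ∫₀^{Q_m} (1.53 + 0.09Q) dQ = 1.53×33.7023 + ½×0.09×33.7023² = 102.6775.

$102.68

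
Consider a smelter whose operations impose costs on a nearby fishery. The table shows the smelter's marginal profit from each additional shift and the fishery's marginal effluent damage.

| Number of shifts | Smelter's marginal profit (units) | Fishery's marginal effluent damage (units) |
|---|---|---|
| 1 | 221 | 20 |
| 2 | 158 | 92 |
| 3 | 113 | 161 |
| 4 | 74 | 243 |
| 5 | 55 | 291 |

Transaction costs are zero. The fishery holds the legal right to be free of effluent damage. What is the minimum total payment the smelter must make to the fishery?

Efficient level: marginal profit ≥ marginal effluent damage through level 2, so k* = 2.
With the fishery holding the right, the smelter must at least compensate total damage at k*: 20 + 92 = 112.

112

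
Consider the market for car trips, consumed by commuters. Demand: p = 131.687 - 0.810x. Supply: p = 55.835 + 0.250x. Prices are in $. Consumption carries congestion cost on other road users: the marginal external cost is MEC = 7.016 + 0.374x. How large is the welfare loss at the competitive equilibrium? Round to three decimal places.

DWL = $397.843

Market equilibrium (private): 55.835 + 0.250x = 131.687 - 0.810x → x_m = 71.5585.
Social marginal benefit = demand − MEC = 124.671 - 1.184x.
Set SMB = MC: 124.671 - 1.184x = 55.835 + 0.250x → x* = 48.0028.
Height of the DWL triangle at x_m is MC(x_m) − SMB(x_m) = MEC(x_m) = 33.7789.
DWL = ½ × 23.5557 × 33.7789 = 397.8428.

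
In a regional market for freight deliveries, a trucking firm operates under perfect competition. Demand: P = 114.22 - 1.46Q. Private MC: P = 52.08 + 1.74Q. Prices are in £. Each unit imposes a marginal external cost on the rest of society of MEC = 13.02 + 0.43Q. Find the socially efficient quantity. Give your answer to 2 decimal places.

Social marginal cost = private MC + MEC = 65.10 + 2.17Q.
Set SMC = demand: 65.10 + 2.17Q = 114.22 - 1.46Q → Q* = 13.5317.

Q* = 13.53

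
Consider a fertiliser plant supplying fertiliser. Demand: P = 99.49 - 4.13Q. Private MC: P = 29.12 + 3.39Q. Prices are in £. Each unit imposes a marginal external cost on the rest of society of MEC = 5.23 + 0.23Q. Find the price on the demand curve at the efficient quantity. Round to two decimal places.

P = £64.78

Social marginal cost = private MC + MEC = 34.35 + 3.62Q.
Set SMC = demand: 34.35 + 3.62Q = 99.49 - 4.13Q → Q* = 8.4052.
Consumer price on the demand curve at Q*: 99.49 − 4.13×8.4052 = 64.7765.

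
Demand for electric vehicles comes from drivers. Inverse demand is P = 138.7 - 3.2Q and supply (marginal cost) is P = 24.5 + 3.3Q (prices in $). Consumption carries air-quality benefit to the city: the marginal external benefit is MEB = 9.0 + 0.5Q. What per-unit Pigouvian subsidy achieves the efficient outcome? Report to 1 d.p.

Social marginal benefit = demand + MEB = 147.7 - 2.7Q.
Set SMB = MC: 147.7 - 2.7Q = 24.5 + 3.3Q → Q* = 20.5333.
The Pigouvian subsidy equals MEB at Q*: 9.0 + 0.5×20.5333 = 19.2667.

subsidy = $19.3 per unit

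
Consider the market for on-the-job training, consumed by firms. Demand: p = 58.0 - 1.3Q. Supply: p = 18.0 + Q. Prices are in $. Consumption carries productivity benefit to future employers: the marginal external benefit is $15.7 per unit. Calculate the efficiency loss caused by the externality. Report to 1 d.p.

Market equilibrium (private): 18.0 + Q = 58.0 - 1.3Q → Q_m = 17.3913.
Social marginal benefit = demand + MEB = 73.7 - 1.3Q.
Set SMB = MC: 73.7 - 1.3Q = 18.0 + Q → Q* = 24.2174.
Between Q* and Q_m the wedge SMB − MC runs linearly from 0 to MEB(Q_m), so the loss is a triangle.
DWL = ½ × 6.8261 × 15.7000 = 53.5849.

DWL = $53.6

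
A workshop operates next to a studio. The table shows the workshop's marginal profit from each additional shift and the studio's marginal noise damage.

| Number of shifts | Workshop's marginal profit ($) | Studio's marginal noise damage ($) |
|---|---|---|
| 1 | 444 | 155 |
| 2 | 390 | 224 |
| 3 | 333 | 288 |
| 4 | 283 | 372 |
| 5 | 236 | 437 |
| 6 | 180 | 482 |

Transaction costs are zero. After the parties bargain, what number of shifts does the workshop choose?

3

Bargaining reaches the level where marginal profit last exceeds marginal noise damage.
That holds through level 3 (333 ≥ 288) but not at 4 (283 < 372).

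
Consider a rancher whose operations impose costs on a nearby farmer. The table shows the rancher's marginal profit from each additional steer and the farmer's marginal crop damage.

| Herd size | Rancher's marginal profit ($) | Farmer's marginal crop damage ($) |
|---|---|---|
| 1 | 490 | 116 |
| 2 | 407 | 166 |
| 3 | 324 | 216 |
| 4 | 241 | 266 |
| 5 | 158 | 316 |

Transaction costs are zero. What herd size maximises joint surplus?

Bargaining reaches the level where marginal profit last exceeds marginal crop damage.
That holds through level 3 (324 ≥ 216) but not at 4 (241 < 266).

3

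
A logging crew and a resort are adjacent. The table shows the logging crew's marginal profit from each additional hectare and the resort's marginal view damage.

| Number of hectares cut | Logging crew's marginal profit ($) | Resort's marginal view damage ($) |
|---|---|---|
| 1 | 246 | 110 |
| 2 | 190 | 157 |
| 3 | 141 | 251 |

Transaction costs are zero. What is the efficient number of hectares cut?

Bargaining reaches the level where marginal profit last exceeds marginal view damage.
That holds through level 2 (190 ≥ 157) but not at 3 (141 < 251).

2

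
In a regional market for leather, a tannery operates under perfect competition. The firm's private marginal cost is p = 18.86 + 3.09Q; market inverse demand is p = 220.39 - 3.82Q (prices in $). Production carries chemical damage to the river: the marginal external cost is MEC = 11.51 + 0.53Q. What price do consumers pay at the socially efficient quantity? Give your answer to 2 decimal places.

Social marginal cost = private MC + MEC = 30.37 + 3.62Q.
Set SMC = demand: 30.37 + 3.62Q = 220.39 - 3.82Q → Q* = 25.5403.
Consumer price on the demand curve at Q*: 220.39 − 3.82×25.5403 = 122.8261.

P = $122.83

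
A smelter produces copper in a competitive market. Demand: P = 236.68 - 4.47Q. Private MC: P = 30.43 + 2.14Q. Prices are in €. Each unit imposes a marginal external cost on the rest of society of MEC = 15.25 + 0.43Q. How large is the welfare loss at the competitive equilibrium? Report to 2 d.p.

DWL = €58.37

Market equilibrium (private): 30.43 + 2.14Q = 236.68 - 4.47Q → Q_m = 31.2027.
Social marginal cost = private MC + MEC = 45.68 + 2.57Q.
Set SMC = demand: 45.68 + 2.57Q = 236.68 - 4.47Q → Q* = 27.1307.
The loss is the area between SMC and demand from Q* to Q_m; with linear curves that's a triangle of height MEC(Q_m).
DWL = ½ × 4.0720 × 28.6672 = 58.3664.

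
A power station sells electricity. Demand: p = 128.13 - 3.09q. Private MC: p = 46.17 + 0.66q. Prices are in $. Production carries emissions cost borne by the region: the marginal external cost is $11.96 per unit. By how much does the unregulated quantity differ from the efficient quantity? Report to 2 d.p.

3.19 units

Market equilibrium (private): 46.17 + 0.66q = 128.13 - 3.09q → q_m = 21.8560.
Social marginal cost = private MC + MEC = 58.13 + 0.66q.
Set SMC = demand: 58.13 + 0.66q = 128.13 - 3.09q → q* = 18.6667.
Gap = |21.8560 − 18.6667| = 3.1893.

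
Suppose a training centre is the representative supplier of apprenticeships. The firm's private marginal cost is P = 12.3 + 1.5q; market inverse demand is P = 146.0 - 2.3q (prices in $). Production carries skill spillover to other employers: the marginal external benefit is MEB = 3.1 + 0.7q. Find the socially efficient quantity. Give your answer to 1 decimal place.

Social marginal cost = private MC − MEB = 9.2 + 0.8q.
Set SMC = demand: 9.2 + 0.8q = 146.0 - 2.3q → q* = 44.1290.

q* = 44.1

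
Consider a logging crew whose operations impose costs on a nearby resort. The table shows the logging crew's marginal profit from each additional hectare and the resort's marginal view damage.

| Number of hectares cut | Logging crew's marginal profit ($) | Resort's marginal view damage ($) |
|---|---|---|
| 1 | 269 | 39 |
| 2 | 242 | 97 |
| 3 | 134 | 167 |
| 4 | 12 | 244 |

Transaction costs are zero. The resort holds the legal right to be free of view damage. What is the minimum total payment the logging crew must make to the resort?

$136

Efficient level: marginal profit ≥ marginal view damage through level 2, so k* = 2.
With the resort holding the right, the logging crew must at least compensate total damage at k*: 39 + 97 = 136.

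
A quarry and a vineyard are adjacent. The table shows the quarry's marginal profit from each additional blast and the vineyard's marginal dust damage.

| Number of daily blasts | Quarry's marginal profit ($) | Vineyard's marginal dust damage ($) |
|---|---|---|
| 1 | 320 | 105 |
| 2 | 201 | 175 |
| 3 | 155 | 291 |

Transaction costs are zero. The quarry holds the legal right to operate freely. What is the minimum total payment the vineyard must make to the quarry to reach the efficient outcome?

Left alone the quarry would choose level 3 (marginal profit stays positive).
Efficient level: k* = 2 (marginal profit ≥ marginal dust damage through 2).
The vineyard must at least cover the quarry's forgone profit from cutting 3→2: 155 = 155.

$155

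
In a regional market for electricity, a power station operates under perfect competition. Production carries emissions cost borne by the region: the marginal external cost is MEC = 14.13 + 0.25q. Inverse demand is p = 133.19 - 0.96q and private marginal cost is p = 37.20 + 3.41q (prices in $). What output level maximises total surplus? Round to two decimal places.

Social marginal cost = private MC + MEC = 51.33 + 3.66q.
Set SMC = demand: 51.33 + 3.66q = 133.19 - 0.96q → q* = 17.7186.

q* = 17.72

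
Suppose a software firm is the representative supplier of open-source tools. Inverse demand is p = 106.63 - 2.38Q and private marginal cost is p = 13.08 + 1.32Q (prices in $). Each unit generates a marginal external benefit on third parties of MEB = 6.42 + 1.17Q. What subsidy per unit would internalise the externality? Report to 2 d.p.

Social marginal cost = private MC − MEB = 6.66 + 0.15Q.
Set SMC = demand: 6.66 + 0.15Q = 106.63 - 2.38Q → Q* = 39.5138.
The Pigouvian subsidy equals MEB at Q*: 6.42 + 1.17×39.5138 = 52.6511.

subsidy = $52.65 per unit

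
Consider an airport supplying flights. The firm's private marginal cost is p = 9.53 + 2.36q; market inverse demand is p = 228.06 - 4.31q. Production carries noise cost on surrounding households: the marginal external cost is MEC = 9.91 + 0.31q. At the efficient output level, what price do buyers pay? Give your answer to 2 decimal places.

P = 99.24

Social marginal cost = private MC + MEC = 19.44 + 2.67q.
Set SMC = demand: 19.44 + 2.67q = 228.06 - 4.31q → q* = 29.8883.
Consumer price on the demand curve at q*: 228.06 − 4.31×29.8883 = 99.2414.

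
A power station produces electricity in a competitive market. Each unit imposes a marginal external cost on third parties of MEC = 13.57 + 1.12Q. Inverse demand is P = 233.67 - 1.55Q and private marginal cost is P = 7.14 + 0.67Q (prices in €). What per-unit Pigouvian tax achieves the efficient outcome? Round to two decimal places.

Social marginal cost = private MC + MEC = 20.71 + 1.79Q.
Set SMC = demand: 20.71 + 1.79Q = 233.67 - 1.55Q → Q* = 63.7605.
The Pigouvian tax equals MEC at Q*: 13.57 + 1.12×63.7605 = 84.9818.

tax = €84.98 per unit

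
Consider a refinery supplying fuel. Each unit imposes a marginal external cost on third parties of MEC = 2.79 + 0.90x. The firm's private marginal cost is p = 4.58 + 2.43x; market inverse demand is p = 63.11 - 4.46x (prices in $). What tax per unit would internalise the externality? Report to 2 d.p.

Social marginal cost = private MC + MEC = 7.37 + 3.33x.
Set SMC = demand: 7.37 + 3.33x = 63.11 - 4.46x → x* = 7.1553.
The Pigouvian tax equals MEC at x*: 2.79 + 0.90×7.1553 = 9.2298.

tax = $9.23 per unit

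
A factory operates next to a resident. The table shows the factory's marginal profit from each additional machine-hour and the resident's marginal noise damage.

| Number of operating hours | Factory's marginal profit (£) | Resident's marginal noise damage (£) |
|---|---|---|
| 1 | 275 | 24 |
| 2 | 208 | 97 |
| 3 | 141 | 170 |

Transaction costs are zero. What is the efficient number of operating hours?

Bargaining reaches the level where marginal profit last exceeds marginal noise damage.
That holds through level 2 (208 ≥ 97) but not at 3 (141 < 170).

2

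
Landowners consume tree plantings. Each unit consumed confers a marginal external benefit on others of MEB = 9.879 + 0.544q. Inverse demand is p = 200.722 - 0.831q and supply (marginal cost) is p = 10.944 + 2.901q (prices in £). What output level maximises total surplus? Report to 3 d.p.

q* = 62.628

Social marginal benefit = demand + MEB = 210.601 - 0.287q.
Set SMB = MC: 210.601 - 0.287q = 10.944 + 2.901q → q* = 62.6277.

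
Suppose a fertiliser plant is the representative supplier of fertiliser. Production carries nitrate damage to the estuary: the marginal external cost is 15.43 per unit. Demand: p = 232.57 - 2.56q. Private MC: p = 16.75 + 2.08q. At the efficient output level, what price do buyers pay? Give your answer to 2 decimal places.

Social marginal cost = private MC + MEC = 32.18 + 2.08q.
Set SMC = demand: 32.18 + 2.08q = 232.57 - 2.56q → q* = 43.1875.
Consumer price on the demand curve at q*: 232.57 − 2.56×43.1875 = 122.0100.

P = 122.01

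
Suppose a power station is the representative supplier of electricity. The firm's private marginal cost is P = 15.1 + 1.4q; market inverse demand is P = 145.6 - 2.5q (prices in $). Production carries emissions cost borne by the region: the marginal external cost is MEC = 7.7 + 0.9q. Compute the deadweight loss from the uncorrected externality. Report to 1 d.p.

DWL = $149.0

Market equilibrium (private): 15.1 + 1.4q = 145.6 - 2.5q → q_m = 33.4615.
Social marginal cost = private MC + MEC = 22.8 + 2.3q.
Set SMC = demand: 22.8 + 2.3q = 145.6 - 2.5q → q* = 25.5833.
The loss is the area between SMC and demand from q* to q_m; with linear curves that's a triangle of height MEC(q_m).
DWL = ½ × 7.8782 × 37.8154 = 148.9586.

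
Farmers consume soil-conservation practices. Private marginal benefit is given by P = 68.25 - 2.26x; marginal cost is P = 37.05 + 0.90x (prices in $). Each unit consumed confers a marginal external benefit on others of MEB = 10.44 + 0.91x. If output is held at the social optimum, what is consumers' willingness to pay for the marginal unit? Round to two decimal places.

Social marginal benefit = demand + MEB = 78.69 - 1.35x.
Set SMB = MC: 78.69 - 1.35x = 37.05 + 0.90x → x* = 18.5067.
Consumer price on the demand curve at x*: 68.25 − 2.26×18.5067 = 26.4249.

P = $26.42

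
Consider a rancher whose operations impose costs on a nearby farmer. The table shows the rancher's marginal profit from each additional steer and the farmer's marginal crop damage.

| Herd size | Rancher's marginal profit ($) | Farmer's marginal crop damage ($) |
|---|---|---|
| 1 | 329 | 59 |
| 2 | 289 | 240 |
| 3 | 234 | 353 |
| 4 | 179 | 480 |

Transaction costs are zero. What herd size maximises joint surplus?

2

Bargaining reaches the level where marginal profit last exceeds marginal crop damage.
That holds through level 2 (289 ≥ 240) but not at 3 (234 < 353).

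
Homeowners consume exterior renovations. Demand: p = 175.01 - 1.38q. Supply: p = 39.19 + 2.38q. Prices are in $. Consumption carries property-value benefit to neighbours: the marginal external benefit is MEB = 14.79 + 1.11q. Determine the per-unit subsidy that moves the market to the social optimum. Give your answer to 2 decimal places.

subsidy = $77.88 per unit

Social marginal benefit = demand + MEB = 189.80 - 0.27q.
Set SMB = MC: 189.80 - 0.27q = 39.19 + 2.38q → q* = 56.8340.
The Pigouvian subsidy equals MEB at q*: 14.79 + 1.11×56.8340 = 77.8757.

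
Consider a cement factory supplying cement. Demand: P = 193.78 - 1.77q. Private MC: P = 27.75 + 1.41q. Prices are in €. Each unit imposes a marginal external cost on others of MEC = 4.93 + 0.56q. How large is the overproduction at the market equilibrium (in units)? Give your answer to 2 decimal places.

9.14 units

Market equilibrium (private): 27.75 + 1.41q = 193.78 - 1.77q → q_m = 52.2107.
Social marginal cost = private MC + MEC = 32.68 + 1.97q.
Set SMC = demand: 32.68 + 1.97q = 193.78 - 1.77q → q* = 43.0749.
Gap = |52.2107 − 43.0749| = 9.1358.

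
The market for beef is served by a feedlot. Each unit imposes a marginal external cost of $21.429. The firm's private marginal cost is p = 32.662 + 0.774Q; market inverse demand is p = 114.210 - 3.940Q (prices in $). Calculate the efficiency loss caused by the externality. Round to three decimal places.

Market equilibrium (private): 32.662 + 0.774Q = 114.210 - 3.940Q → Q_m = 17.2991.
Social marginal cost = private MC + MEC = 54.091 + 0.774Q.
Set SMC = demand: 54.091 + 0.774Q = 114.210 - 3.940Q → Q* = 12.7533.
The welfare-loss triangle has base |Q_m − Q*| and height MEC(Q_m) (the vertical gap between SMC and demand is zero at Q* and MEC at Q_m).
DWL = ½ × 4.5458 × 21.4290 = 48.7060.

DWL = $48.706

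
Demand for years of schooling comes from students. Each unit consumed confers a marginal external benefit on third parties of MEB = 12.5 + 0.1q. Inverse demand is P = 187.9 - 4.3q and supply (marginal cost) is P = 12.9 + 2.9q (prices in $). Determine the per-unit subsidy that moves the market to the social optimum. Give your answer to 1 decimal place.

subsidy = $15.1 per unit

Social marginal benefit = demand + MEB = 200.4 - 4.2q.
Set SMB = MC: 200.4 - 4.2q = 12.9 + 2.9q → q* = 26.4085.
The Pigouvian subsidy equals MEB at q*: 12.5 + 0.1×26.4085 = 15.1409.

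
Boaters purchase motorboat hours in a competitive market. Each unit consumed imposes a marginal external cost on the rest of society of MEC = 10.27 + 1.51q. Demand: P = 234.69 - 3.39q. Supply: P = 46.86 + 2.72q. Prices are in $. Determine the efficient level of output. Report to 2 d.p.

Social marginal benefit = demand − MEC = 224.42 - 4.90q.
Set SMB = MC: 224.42 - 4.90q = 46.86 + 2.72q → q* = 23.3018.

q* = 23.30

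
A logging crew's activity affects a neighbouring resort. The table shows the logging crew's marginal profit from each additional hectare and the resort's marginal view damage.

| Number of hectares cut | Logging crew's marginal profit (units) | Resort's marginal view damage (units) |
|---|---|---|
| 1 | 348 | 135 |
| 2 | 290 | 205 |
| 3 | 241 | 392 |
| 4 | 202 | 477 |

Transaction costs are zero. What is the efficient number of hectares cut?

Bargaining reaches the level where marginal profit last exceeds marginal view damage.
That holds through level 2 (290 ≥ 205) but not at 3 (241 < 392).

2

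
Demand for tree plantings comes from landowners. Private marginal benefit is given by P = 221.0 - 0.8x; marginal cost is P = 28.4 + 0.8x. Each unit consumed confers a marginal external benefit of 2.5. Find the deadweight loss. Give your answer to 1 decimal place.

DWL = 2.0

Market equilibrium (private): 28.4 + 0.8x = 221.0 - 0.8x → x_m = 120.3750.
Social marginal benefit = demand + MEB = 223.5 - 0.8x.
Set SMB = MC: 223.5 - 0.8x = 28.4 + 0.8x → x* = 121.9375.
Height of the DWL triangle at x_m is SMB(x_m) − MC(x_m) = MEB(x_m) = 2.5000.
DWL = ½ × 1.5625 × 2.5000 = 1.9531.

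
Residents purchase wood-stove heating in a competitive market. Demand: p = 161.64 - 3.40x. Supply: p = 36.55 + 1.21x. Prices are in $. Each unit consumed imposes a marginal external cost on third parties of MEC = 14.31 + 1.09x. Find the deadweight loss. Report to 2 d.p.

Market equilibrium (private): 36.55 + 1.21x = 161.64 - 3.40x → x_m = 27.1345.
Social marginal benefit = demand − MEC = 147.33 - 4.49x.
Set SMB = MC: 147.33 - 4.49x = 36.55 + 1.21x → x* = 19.4351.
Between x* and x_m the wedge MC − SMB runs linearly from 0 to MEC(x_m), so the loss is a triangle.
DWL = ½ × 7.6994 × 43.8866 = 168.9502.

DWL = $168.95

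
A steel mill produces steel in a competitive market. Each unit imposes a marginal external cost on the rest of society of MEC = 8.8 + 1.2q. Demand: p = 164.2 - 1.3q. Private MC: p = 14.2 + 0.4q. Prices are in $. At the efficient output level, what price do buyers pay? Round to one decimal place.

Social marginal cost = private MC + MEC = 23.0 + 1.6q.
Set SMC = demand: 23.0 + 1.6q = 164.2 - 1.3q → q* = 48.6897.
Consumer price on the demand curve at q*: 164.2 − 1.3×48.6897 = 100.9034.

P = $100.9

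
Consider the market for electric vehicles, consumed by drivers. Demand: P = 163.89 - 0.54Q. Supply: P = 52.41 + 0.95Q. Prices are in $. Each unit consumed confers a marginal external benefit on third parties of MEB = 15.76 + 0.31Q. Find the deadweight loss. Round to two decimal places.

Market equilibrium (private): 52.41 + 0.95Q = 163.89 - 0.54Q → Q_m = 74.8188.
Social marginal benefit = demand + MEB = 179.65 - 0.23Q.
Set SMB = MC: 179.65 - 0.23Q = 52.41 + 0.95Q → Q* = 107.8305.
The loss is the area between SMB and MC from Q* to Q_m; with linear curves that's a triangle of height MEB(Q_m).
DWL = ½ × 33.0117 × 38.9538 = 642.9656.

DWL = $642.97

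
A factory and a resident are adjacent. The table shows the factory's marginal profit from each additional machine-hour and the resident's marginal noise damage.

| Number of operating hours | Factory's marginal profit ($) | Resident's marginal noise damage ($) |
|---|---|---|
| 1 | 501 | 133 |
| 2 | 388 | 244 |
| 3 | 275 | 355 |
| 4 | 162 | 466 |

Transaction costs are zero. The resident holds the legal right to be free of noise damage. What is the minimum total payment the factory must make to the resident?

Efficient level: marginal profit ≥ marginal noise damage through level 2, so k* = 2.
With the resident holding the right, the factory must at least compensate total damage at k*: 133 + 244 = 377.

$377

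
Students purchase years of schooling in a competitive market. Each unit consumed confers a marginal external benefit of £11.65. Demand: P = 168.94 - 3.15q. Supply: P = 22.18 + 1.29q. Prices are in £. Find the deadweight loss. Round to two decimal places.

DWL = £15.28

Market equilibrium (private): 22.18 + 1.29q = 168.94 - 3.15q → q_m = 33.0541.
Social marginal benefit = demand + MEB = 180.59 - 3.15q.
Set SMB = MC: 180.59 - 3.15q = 22.18 + 1.29q → q* = 35.6779.
The welfare-loss triangle has base |q_m − q*| and height MEB(q_m) (the vertical gap between SMB and MC is zero at q* and MEB at q_m).
DWL = ½ × 2.6238 × 11.6500 = 15.2836.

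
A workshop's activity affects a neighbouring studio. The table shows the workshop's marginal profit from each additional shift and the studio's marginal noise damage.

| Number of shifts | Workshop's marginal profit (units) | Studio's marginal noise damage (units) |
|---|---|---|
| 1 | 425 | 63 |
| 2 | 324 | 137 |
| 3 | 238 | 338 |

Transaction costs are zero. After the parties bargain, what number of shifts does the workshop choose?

2

Bargaining reaches the level where marginal profit last exceeds marginal noise damage.
That holds through level 2 (324 ≥ 137) but not at 3 (238 < 338).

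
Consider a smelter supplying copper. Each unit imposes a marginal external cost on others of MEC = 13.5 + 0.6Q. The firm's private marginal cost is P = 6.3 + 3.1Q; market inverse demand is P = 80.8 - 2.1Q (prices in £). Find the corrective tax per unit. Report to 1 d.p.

tax = £19.8 per unit

Social marginal cost = private MC + MEC = 19.8 + 3.7Q.
Set SMC = demand: 19.8 + 3.7Q = 80.8 - 2.1Q → Q* = 10.5172.
The Pigouvian tax equals MEC at Q*: 13.5 + 0.6×10.5172 = 19.8103.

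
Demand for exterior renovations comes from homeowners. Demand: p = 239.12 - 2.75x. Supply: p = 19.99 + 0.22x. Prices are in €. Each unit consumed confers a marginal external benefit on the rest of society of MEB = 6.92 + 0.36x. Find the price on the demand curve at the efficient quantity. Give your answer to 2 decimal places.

P = €0.94

Social marginal benefit = demand + MEB = 246.04 - 2.39x.
Set SMB = MC: 246.04 - 2.39x = 19.99 + 0.22x → x* = 86.6092.
Consumer price on the demand curve at x*: 239.12 − 2.75×86.6092 = 0.9447.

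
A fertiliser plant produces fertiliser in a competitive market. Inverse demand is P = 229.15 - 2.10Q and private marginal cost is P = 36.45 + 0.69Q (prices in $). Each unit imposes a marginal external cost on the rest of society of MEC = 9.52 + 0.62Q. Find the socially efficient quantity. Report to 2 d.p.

Q* = 53.72

Social marginal cost = private MC + MEC = 45.97 + 1.31Q.
Set SMC = demand: 45.97 + 1.31Q = 229.15 - 2.10Q → Q* = 53.7185.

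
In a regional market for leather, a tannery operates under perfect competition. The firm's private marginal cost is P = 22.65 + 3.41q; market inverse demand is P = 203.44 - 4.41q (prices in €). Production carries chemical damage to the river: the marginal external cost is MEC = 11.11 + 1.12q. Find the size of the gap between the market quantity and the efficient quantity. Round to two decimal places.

4.14 units

Market equilibrium (private): 22.65 + 3.41q = 203.44 - 4.41q → q_m = 23.1189.
Social marginal cost = private MC + MEC = 33.76 + 4.53q.
Set SMC = demand: 33.76 + 4.53q = 203.44 - 4.41q → q* = 18.9799.
Gap = |23.1189 − 18.9799| = 4.1390.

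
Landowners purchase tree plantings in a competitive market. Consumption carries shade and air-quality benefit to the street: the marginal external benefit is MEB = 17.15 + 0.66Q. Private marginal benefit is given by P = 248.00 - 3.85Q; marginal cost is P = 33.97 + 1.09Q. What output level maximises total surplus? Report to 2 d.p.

Social marginal benefit = demand + MEB = 265.15 - 3.19Q.
Set SMB = MC: 265.15 - 3.19Q = 33.97 + 1.09Q → Q* = 54.0140.

Q* = 54.01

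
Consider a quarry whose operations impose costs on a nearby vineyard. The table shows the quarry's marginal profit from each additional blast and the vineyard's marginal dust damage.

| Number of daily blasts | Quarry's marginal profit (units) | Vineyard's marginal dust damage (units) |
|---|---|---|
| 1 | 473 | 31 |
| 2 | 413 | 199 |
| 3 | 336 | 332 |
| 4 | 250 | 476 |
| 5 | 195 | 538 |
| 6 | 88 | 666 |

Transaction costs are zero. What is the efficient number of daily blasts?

Bargaining reaches the level where marginal profit last exceeds marginal dust damage.
That holds through level 3 (336 ≥ 332) but not at 4 (250 < 476).

3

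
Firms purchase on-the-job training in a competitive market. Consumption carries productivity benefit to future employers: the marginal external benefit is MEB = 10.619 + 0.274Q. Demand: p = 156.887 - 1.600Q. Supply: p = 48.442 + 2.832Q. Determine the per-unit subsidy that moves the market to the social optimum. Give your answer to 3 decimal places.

subsidy = 18.465 per unit

Social marginal benefit = demand + MEB = 167.506 - 1.326Q.
Set SMB = MC: 167.506 - 1.326Q = 48.442 + 2.832Q → Q* = 28.6349.
The Pigouvian subsidy equals MEB at Q*: 10.619 + 0.274×28.6349 = 18.4650.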